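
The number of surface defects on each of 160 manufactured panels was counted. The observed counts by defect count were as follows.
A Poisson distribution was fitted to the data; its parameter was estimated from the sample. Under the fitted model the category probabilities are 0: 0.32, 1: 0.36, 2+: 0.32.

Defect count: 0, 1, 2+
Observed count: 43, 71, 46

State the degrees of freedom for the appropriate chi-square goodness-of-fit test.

1

There are k = 3 categories and 1 parameter estimated from the data, so df = 3 − 1 − 1 = 1.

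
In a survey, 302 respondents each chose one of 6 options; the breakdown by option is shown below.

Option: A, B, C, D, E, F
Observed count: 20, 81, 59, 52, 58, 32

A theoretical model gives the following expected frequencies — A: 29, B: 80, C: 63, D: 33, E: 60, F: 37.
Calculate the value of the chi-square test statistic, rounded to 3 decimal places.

A: (20 − 29)²/29 = 81/29 = 2.7931
B: (81 − 80)²/80 = 1/80 = 0.0125
C: (59 − 63)²/63 = 16/63 = 0.2540
D: (52 − 33)²/33 = 361/33 = 10.9394
E: (58 − 60)²/60 = 4/60 = 0.0667
F: (32 − 37)²/37 = 25/37 = 0.6757
Sum = 14.741

14.741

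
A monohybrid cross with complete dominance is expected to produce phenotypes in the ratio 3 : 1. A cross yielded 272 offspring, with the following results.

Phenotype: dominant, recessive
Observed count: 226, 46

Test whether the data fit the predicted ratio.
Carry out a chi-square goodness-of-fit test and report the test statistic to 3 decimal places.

9.490

Ratio total = 4. Expected counts: 272×3/4 = 204, 272×1/4 = 68.
cat            O        E   (O−E)²/E
dominant     226      204     2.3725
recessive     46       68     7.1176
Sum = 9.490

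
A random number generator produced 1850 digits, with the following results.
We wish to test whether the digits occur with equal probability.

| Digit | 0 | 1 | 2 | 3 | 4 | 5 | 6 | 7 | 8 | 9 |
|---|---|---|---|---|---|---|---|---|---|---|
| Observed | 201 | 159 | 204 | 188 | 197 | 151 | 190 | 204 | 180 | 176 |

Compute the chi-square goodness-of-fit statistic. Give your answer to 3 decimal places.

Under H₀ each category has probability 1/10, so each expected count is 1850/10 = 185.
cat         O        E   (O−E)²/E
0         201      185     1.3838
1         159      185     3.6541
2         204      185     1.9514
3         188      185     0.0486
4         197      185     0.7784
5         151      185     6.2486
6         190      185     0.1351
7         204      185     1.9514
8         180      185     0.1351
9         176      185     0.4378
Sum = 16.724

16.724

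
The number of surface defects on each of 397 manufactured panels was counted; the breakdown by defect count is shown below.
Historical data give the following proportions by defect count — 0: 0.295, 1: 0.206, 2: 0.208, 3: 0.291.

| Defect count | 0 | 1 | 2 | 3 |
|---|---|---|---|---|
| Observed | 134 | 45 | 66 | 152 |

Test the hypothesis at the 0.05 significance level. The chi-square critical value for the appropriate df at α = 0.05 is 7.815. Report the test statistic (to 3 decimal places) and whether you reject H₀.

33.820; reject

Expected counts E_i = n·p_i: 397×0.295 = 117.115, 397×0.206 = 81.782, 397×0.208 = 82.576, 397×0.291 = 115.527.
cat         O        E   (O−E)²/E
0         134  117.115     2.4344
1          45   81.782    16.5429
2          66   82.576     3.3274
3         152  115.527    11.5149
Sum = 33.820
df = 3. Since 33.820 > 7.815, we reject H₀.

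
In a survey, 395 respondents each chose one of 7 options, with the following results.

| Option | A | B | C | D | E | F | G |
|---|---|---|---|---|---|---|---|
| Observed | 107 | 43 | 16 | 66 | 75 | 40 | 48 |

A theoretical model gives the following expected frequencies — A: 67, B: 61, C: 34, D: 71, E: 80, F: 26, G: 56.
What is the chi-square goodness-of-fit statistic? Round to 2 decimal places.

48.07

cat         O        E   (O−E)²/E
A         107       67     23.881
B          43       61      5.311
C          16       34      9.529
D          66       71      0.352
E          75       80      0.313
F          40       26      7.538
G          48       56      1.143
Sum = 48.07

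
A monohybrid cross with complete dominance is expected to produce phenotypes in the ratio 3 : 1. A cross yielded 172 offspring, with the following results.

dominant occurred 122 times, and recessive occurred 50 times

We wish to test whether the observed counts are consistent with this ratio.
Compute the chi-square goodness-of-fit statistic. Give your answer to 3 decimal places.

Ratio total = 4. Expected counts: 172×3/4 = 129, 172×1/4 = 43.
χ² = (122−129)²/129 + (50−43)²/43
   = 0.3798 + 1.1395
Sum = 1.519

1.519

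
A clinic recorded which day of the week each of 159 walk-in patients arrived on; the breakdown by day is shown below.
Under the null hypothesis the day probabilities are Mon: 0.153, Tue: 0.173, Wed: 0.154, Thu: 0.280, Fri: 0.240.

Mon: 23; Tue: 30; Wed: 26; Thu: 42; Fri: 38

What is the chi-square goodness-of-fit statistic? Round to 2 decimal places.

0.54

Expected counts E_i = n·p_i: 159×0.153 = 24.327, 159×0.173 = 27.507, 159×0.154 = 24.486, 159×0.280 = 44.52, 159×0.240 = 38.16.
Mon: (23 − 24.327)²/24.327 = 1.760929/24.327 = 0.072
Tue: (30 − 27.507)²/27.507 = 6.215049/27.507 = 0.226
Wed: (26 − 24.486)²/24.486 = 2.292196/24.486 = 0.094
Thu: (42 − 44.52)²/44.52 = 6.3504/44.52 = 0.143
Fri: (38 − 38.16)²/38.16 = 0.0256/38.16 = 0.001
Sum = 0.54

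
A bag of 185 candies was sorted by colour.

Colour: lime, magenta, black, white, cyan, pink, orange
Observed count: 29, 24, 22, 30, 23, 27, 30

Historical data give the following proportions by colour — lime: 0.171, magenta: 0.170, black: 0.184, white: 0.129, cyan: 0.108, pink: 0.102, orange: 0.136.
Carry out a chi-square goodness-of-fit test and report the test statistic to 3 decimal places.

12.710

Expected counts E_i = n·p_i: 185×0.171 = 31.635, 185×0.170 = 31.45, 185×0.184 = 34.04, 185×0.129 = 23.865, 185×0.108 = 19.98, 185×0.102 = 18.87, 185×0.136 = 25.16.
lime: (29 − 31.635)²/31.635 = 6.943225/31.635 = 0.2195
magenta: (24 − 31.45)²/31.45 = 55.5025/31.45 = 1.7648
black: (22 − 34.04)²/34.04 = 144.9616/34.04 = 4.2586
white: (30 − 23.865)²/23.865 = 37.638225/23.865 = 1.5771
cyan: (23 − 19.98)²/19.98 = 9.1204/19.98 = 0.4565
pink: (27 − 18.87)²/18.87 = 66.0969/18.87 = 3.5028
orange: (30 − 25.16)²/25.16 = 23.4256/25.16 = 0.9311
Sum = 12.710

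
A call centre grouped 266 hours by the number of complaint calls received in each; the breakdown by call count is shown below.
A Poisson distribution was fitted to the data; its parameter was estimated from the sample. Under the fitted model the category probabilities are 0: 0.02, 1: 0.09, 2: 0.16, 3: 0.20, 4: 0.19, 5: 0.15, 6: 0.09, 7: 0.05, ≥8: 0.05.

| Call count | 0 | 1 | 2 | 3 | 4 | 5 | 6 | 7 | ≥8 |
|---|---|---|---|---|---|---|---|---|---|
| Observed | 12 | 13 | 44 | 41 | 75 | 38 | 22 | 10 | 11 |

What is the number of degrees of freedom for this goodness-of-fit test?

7

There are k = 9 categories and 1 parameter estimated from the data, so df = 9 − 1 − 1 = 7.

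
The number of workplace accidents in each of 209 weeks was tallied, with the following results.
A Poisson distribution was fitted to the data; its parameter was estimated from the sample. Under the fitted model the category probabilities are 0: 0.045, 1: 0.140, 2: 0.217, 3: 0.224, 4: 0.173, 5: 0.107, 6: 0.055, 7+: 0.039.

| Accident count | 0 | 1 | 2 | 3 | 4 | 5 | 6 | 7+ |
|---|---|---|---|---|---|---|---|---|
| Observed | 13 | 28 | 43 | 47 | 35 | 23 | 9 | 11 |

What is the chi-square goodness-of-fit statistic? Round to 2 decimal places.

3.14

Expected counts E_i = n·p_i: 209×0.045 = 9.405, 209×0.140 = 29.26, 209×0.217 = 45.353, 209×0.224 = 46.816, 209×0.173 = 36.157, 209×0.107 = 22.363, 209×0.055 = 11.495, 209×0.039 = 8.151.
cat         O        E   (O−E)²/E
0          13    9.405      1.374
1          28    29.26      0.054
2          43   45.353      0.122
3          47   46.816      0.001
4          35   36.157      0.037
5          23   22.363      0.018
6           9   11.495      0.542
7+         11    8.151      0.996
Sum = 3.14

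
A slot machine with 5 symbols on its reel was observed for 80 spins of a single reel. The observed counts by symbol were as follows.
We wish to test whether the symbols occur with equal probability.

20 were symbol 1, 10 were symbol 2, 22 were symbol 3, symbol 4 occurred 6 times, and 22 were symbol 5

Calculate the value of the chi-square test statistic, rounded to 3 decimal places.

14.000

Expected count for each of the 5 categories: 80/5 = 16.
χ² = (20−16)²/16 + (10−16)²/16 + (22−16)²/16 + (6−16)²/16 + (22−16)²/16
   = 1.0000 + 2.2500 + 2.2500 + 6.2500 + 2.2500
Sum = 14.000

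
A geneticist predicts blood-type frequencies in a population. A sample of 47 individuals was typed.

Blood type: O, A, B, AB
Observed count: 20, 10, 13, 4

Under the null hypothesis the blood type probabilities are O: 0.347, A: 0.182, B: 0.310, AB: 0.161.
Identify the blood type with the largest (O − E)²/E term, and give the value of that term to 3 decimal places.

AB, 1.681

Expected counts E_i = n·p_i: 47×0.347 = 16.309, 47×0.182 = 8.554, 47×0.310 = 14.57, 47×0.161 = 7.567.
cat         O        E   (O−E)²/E
O          20   16.309     0.8353
A          10    8.554     0.2444
B          13    14.57     0.1692
AB          4    7.567     1.6814
The largest term is for AB: 1.681.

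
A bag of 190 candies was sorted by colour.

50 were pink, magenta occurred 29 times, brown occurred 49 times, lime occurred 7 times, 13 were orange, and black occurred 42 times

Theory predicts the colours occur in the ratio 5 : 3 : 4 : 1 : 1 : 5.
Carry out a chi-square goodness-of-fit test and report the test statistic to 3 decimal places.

Ratio total = 19. Expected counts: 190×5/19 = 50, 190×3/19 = 30, 190×4/19 = 40, 190×1/19 = 10, 190×1/19 = 10, 190×5/19 = 50.
χ² = (50−50)²/50 + (29−30)²/30 + (49−40)²/40 + (7−10)²/10 + (13−10)²/10 + (42−50)²/50
   = 0.0000 + 0.0333 + 2.0250 + 0.9000 + 0.9000 + 1.2800
Sum = 5.138

5.138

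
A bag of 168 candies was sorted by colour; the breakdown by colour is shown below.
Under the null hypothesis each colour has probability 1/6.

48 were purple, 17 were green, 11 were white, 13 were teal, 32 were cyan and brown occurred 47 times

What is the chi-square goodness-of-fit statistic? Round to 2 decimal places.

50.43

Expected count for each of the 6 categories: 168/6 = 28.
χ² = (48−28)²/28 + (17−28)²/28 + (11−28)²/28 + (13−28)²/28 + (32−28)²/28 + (47−28)²/28
   = 14.286 + 4.321 + 10.321 + 8.036 + 0.571 + 12.893
Sum = 50.43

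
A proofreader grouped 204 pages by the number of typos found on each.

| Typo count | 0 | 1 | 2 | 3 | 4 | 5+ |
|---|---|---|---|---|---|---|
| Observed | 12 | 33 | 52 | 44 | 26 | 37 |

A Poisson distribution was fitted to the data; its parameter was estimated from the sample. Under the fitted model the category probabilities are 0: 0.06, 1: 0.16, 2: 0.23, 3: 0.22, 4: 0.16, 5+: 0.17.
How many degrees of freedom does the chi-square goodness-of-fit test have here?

There are k = 6 categories and 1 parameter estimated from the data, so df = 6 − 1 − 1 = 4.

4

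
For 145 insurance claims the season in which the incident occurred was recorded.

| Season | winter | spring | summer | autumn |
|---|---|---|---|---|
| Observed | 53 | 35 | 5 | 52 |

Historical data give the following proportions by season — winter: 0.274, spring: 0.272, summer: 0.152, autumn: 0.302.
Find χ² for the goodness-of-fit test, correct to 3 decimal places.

Expected counts E_i = n·p_i: 145×0.274 = 39.73, 145×0.272 = 39.44, 145×0.152 = 22.04, 145×0.302 = 43.79.
cat         O        E   (O−E)²/E
winter     53    39.73     4.4322
spring     35    39.44     0.4998
summer      5    22.04    13.1743
autumn     52    43.79     1.5393
Sum = 19.646

19.646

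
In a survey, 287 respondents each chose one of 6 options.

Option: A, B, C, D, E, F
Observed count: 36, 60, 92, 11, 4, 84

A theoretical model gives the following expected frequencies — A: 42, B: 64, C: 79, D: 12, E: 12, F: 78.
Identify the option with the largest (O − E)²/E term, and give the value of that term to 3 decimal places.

χ² = (36−42)²/42 + (60−64)²/64 + (92−79)²/79 + (11−12)²/12 + (4−12)²/12 + (84−78)²/78
   = 0.8571 + 0.2500 + 2.1392 + 0.0833 + 5.3333 + 0.4615
The largest term is for E: 5.333.

E, 5.333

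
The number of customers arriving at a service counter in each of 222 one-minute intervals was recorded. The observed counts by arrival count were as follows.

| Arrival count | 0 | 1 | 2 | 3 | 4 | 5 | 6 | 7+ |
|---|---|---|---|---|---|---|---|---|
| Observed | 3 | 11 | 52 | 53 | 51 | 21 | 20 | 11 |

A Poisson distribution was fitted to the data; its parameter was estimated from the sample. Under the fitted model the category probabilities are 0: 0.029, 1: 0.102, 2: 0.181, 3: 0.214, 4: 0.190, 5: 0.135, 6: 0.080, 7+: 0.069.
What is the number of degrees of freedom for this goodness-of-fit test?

There are k = 8 categories and 1 parameter estimated from the data, so df = 8 − 1 − 1 = 6.

6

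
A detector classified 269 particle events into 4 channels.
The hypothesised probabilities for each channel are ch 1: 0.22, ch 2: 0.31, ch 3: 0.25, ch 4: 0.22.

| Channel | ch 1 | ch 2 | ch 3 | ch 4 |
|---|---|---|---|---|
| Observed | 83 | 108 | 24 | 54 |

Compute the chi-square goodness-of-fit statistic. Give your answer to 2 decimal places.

Expected counts E_i = n·p_i: 269×0.22 = 59.18, 269×0.31 = 83.39, 269×0.25 = 67.25, 269×0.22 = 59.18.
χ² = (83−59.18)²/59.18 + (108−83.39)²/83.39 + (24−67.25)²/67.25 + (54−59.18)²/59.18
   = 9.588 + 7.263 + 27.815 + 0.453
Sum = 45.12

45.12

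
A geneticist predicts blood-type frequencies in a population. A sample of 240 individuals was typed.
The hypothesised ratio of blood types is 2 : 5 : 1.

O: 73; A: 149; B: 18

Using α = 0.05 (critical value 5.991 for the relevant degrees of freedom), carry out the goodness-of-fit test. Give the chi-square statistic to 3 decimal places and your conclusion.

Ratio total = 8. Expected counts: 240×2/8 = 60, 240×5/8 = 150, 240×1/8 = 30.
χ² = (73−60)²/60 + (149−150)²/150 + (18−30)²/30
   = 2.8167 + 0.0067 + 4.8000
Sum = 7.623
df = 2. Since 7.623 > 5.991, we reject H₀.

7.623; reject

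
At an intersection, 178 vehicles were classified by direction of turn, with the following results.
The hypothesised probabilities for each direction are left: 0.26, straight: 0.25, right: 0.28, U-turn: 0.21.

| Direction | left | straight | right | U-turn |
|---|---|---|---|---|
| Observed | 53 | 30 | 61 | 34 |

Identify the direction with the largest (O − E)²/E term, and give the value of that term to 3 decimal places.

straight, 4.725

Expected counts E_i = n·p_i: 178×0.26 = 46.28, 178×0.25 = 44.5, 178×0.28 = 49.84, 178×0.21 = 37.38.
left: (53 − 46.28)²/46.28 = 45.1584/46.28 = 0.9758
straight: (30 − 44.5)²/44.5 = 210.25/44.5 = 4.7247
right: (61 − 49.84)²/49.84 = 124.5456/49.84 = 2.4989
U-turn: (34 − 37.38)²/37.38 = 11.4244/37.38 = 0.3056
The largest term is for straight: 4.725.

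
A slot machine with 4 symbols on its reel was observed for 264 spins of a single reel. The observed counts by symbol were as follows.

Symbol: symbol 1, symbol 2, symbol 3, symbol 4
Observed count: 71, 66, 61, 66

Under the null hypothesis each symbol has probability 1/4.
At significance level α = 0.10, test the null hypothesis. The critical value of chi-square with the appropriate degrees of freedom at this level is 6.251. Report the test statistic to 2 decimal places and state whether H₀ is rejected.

Expected count for each of the 4 categories: 264/4 = 66.
cat           O        E   (O−E)²/E
symbol 1     71       66      0.379
symbol 2     66       66      0.000
symbol 3     61       66      0.379
symbol 4     66       66      0.000
Sum = 0.76
df = 3. Since 0.76 < 6.251, we do not reject H₀.

0.76; do not reject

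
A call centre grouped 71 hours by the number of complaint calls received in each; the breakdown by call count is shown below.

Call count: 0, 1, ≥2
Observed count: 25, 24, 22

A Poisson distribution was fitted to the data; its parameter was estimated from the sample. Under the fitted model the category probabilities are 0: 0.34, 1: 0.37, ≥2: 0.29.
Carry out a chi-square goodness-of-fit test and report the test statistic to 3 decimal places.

Expected counts E_i = n·p_i: 71×0.34 = 24.14, 71×0.37 = 26.27, 71×0.29 = 20.59.
cat         O        E   (O−E)²/E
0          25    24.14     0.0306
1          24    26.27     0.1962
≥2         22    20.59     0.0966
Sum = 0.323

0.323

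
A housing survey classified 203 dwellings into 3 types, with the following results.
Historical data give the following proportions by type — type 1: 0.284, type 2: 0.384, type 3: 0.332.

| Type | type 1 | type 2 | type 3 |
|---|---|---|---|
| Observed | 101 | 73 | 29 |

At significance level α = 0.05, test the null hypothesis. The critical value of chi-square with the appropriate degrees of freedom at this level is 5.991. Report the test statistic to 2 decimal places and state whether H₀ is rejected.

Expected counts E_i = n·p_i: 203×0.284 = 57.652, 203×0.384 = 77.952, 203×0.332 = 67.396.
cat         O        E   (O−E)²/E
type 1    101   57.652     32.593
type 2     73   77.952      0.315
type 3     29   67.396     21.874
Sum = 54.78
df = 2. Since 54.78 > 5.991, we reject H₀.

54.78; reject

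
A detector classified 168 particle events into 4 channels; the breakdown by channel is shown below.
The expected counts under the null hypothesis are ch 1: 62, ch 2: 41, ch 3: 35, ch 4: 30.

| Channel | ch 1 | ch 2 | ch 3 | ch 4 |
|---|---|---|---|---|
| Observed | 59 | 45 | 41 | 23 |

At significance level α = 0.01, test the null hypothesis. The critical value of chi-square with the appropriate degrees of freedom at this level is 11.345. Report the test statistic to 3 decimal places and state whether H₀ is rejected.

3.197; do not reject

χ² = (59−62)²/62 + (45−41)²/41 + (41−35)²/35 + (23−30)²/30
   = 0.1452 + 0.3902 + 1.0286 + 1.6333
Sum = 3.197
df = 3. Since 3.197 < 11.345, we do not reject H₀.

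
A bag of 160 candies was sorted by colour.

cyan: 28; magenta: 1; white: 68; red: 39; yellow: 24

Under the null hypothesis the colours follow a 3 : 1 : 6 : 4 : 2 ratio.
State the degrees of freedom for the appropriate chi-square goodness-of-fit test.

4

There are k = 5 categories and no parameters were estimated from the data, so df = 5 − 1 = 4.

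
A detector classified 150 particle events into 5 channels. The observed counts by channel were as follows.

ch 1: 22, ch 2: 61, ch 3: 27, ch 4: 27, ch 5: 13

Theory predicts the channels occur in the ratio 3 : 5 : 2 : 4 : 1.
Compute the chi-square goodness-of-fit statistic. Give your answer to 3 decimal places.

12.128

Ratio total = 15. Expected counts: 150×3/15 = 30, 150×5/15 = 50, 150×2/15 = 20, 150×4/15 = 40, 150×1/15 = 10.
χ² = (22−30)²/30 + (61−50)²/50 + (27−20)²/20 + (27−40)²/40 + (13−10)²/10
   = 2.1333 + 2.4200 + 2.4500 + 4.2250 + 0.9000
Sum = 12.128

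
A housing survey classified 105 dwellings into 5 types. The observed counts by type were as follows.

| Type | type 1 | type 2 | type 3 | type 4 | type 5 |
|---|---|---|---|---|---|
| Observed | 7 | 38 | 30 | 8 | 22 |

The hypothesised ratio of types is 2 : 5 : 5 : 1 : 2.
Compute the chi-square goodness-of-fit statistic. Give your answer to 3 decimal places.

9.186

Ratio total = 15. Expected counts: 105×2/15 = 14, 105×5/15 = 35, 105×5/15 = 35, 105×1/15 = 7, 105×2/15 = 14.
type 1: (7 − 14)²/14 = 49/14 = 3.5000
type 2: (38 − 35)²/35 = 9/35 = 0.2571
type 3: (30 − 35)²/35 = 25/35 = 0.7143
type 4: (8 − 7)²/7 = 1/7 = 0.1429
type 5: (22 − 14)²/14 = 64/14 = 4.5714
Sum = 9.186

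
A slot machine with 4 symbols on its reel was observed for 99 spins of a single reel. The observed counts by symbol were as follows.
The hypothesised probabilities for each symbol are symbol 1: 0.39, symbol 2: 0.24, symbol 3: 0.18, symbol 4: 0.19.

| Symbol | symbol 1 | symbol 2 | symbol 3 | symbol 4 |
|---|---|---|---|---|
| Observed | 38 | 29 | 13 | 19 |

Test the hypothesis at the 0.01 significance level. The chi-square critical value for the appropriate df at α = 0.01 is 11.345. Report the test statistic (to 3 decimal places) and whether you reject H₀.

Expected counts E_i = n·p_i: 99×0.39 = 38.61, 99×0.24 = 23.76, 99×0.18 = 17.82, 99×0.19 = 18.81.
symbol 1: (38 − 38.61)²/38.61 = 0.3721/38.61 = 0.0096
symbol 2: (29 − 23.76)²/23.76 = 27.4576/23.76 = 1.1556
symbol 3: (13 − 17.82)²/17.82 = 23.2324/17.82 = 1.3037
symbol 4: (19 − 18.81)²/18.81 = 0.0361/18.81 = 0.0019
Sum = 2.471
df = 3. Since 2.471 < 11.345, we do not reject H₀.

2.471; do not reject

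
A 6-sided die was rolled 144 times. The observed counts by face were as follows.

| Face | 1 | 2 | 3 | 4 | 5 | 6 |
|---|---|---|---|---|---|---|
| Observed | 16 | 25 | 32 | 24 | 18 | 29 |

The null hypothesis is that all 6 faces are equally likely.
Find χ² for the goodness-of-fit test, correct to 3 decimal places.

Under H₀ each category has probability 1/6, so each expected count is 144/6 = 24.
1: (16 − 24)²/24 = 64/24 = 2.6667
2: (25 − 24)²/24 = 1/24 = 0.0417
3: (32 − 24)²/24 = 64/24 = 2.6667
4: (24 − 24)²/24 = 0/24 = 0.0000
5: (18 − 24)²/24 = 36/24 = 1.5000
6: (29 − 24)²/24 = 25/24 = 1.0417
Sum = 7.917

7.917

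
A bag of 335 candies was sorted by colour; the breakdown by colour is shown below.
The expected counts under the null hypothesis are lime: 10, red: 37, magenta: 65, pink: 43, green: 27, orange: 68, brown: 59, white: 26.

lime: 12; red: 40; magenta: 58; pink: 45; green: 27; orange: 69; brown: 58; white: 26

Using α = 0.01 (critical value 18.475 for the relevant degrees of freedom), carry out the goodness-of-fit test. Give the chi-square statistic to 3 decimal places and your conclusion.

1.522; do not reject

χ² = (12−10)²/10 + (40−37)²/37 + (58−65)²/65 + (45−43)²/43 + (27−27)²/27 + (69−68)²/68 + (58−59)²/59 + (26−26)²/26
   = 0.4000 + 0.2432 + 0.7538 + 0.0930 + 0.0000 + 0.0147 + 0.0169 + 0.0000
Sum = 1.522
df = 7. Since 1.522 < 18.475, we do not reject H₀.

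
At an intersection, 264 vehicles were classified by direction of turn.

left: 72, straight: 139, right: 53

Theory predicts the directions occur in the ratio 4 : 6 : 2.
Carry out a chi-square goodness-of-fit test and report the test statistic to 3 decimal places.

5.121

Ratio total = 12. Expected counts: 264×4/12 = 88, 264×6/12 = 132, 264×2/12 = 44.
χ² = (72−88)²/88 + (139−132)²/132 + (53−44)²/44
   = 2.9091 + 0.3712 + 1.8409
Sum = 5.121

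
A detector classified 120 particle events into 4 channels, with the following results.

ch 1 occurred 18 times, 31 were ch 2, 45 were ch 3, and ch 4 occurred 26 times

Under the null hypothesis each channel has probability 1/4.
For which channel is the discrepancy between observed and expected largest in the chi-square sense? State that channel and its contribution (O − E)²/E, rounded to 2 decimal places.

Under H₀ each category has probability 1/4, so each expected count is 120/4 = 30.
ch 1: (18 − 30)²/30 = 144/30 = 4.800
ch 2: (31 − 30)²/30 = 1/30 = 0.033
ch 3: (45 − 30)²/30 = 225/30 = 7.500
ch 4: (26 − 30)²/30 = 16/30 = 0.533
The largest term is for ch 3: 7.50.

ch 3, 7.50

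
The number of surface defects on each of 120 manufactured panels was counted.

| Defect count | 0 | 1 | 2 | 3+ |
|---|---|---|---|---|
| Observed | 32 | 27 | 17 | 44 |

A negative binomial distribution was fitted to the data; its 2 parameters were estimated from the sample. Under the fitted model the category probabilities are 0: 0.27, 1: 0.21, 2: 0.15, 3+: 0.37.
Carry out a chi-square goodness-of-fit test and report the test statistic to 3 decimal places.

Expected counts E_i = n·p_i: 120×0.27 = 32.4, 120×0.21 = 25.2, 120×0.15 = 18, 120×0.37 = 44.4.
χ² = (32−32.4)²/32.4 + (27−25.2)²/25.2 + (17−18)²/18 + (44−44.4)²/44.4
   = 0.0049 + 0.1286 + 0.0556 + 0.0036
Sum = 0.193

0.193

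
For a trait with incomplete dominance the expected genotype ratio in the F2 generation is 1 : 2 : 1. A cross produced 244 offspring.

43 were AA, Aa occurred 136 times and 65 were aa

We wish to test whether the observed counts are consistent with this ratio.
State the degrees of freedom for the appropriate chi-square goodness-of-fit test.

There are k = 3 categories and no parameters were estimated from the data, so df = 3 − 1 = 2.

2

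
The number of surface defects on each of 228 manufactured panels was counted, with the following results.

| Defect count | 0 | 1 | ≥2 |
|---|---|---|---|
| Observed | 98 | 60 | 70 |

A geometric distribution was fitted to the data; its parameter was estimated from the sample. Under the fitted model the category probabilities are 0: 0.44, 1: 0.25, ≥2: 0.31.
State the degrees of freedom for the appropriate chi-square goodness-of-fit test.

1

There are k = 3 categories and 1 parameter estimated from the data, so df = 3 − 1 − 1 = 1.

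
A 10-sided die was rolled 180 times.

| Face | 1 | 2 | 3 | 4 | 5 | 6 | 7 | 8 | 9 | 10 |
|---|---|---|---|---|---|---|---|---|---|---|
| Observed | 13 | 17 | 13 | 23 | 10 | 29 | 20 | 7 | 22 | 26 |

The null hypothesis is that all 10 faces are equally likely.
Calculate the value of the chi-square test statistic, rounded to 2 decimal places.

Under H₀ each category has probability 1/10, so each expected count is 180/10 = 18.
1: (13 − 18)²/18 = 25/18 = 1.389
2: (17 − 18)²/18 = 1/18 = 0.056
3: (13 − 18)²/18 = 25/18 = 1.389
4: (23 − 18)²/18 = 25/18 = 1.389
5: (10 − 18)²/18 = 64/18 = 3.556
6: (29 − 18)²/18 = 121/18 = 6.722
7: (20 − 18)²/18 = 4/18 = 0.222
8: (7 − 18)²/18 = 121/18 = 6.722
9: (22 − 18)²/18 = 16/18 = 0.889
10: (26 − 18)²/18 = 64/18 = 3.556
Sum = 25.89

25.89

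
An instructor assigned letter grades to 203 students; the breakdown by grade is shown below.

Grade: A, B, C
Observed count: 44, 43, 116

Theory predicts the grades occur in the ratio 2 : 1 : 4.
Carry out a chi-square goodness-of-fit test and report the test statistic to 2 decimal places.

10.14

Ratio total = 7. Expected counts: 203×2/7 = 58, 203×1/7 = 29, 203×4/7 = 116.
A: (44 − 58)²/58 = 196/58 = 3.379
B: (43 − 29)²/29 = 196/29 = 6.759
C: (116 − 116)²/116 = 0/116 = 0.000
Sum = 10.14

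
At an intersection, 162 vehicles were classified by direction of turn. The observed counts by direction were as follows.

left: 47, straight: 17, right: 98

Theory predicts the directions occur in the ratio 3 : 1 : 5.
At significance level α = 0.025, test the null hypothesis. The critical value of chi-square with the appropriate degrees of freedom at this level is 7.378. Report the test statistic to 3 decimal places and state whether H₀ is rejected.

Ratio total = 9. Expected counts: 162×3/9 = 54, 162×1/9 = 18, 162×5/9 = 90.
χ² = (47−54)²/54 + (17−18)²/18 + (98−90)²/90
   = 0.9074 + 0.0556 + 0.7111
Sum = 1.674
df = 2. Since 1.674 < 7.378, we do not reject H₀.

1.674; do not reject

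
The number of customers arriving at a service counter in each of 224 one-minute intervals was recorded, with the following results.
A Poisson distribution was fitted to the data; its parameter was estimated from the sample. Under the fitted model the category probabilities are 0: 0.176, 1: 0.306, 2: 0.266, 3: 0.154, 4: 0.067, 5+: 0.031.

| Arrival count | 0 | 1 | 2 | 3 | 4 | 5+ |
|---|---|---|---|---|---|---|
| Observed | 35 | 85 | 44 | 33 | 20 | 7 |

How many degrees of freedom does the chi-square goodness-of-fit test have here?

There are k = 6 categories and 1 parameter estimated from the data, so df = 6 − 1 − 1 = 4.

4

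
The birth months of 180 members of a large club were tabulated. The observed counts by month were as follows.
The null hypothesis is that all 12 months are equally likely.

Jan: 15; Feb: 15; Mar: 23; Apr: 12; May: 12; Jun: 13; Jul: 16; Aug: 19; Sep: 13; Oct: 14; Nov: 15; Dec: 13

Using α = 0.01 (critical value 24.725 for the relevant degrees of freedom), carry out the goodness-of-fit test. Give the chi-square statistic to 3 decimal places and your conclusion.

Under H₀ each category has probability 1/12, so each expected count is 180/12 = 15.
χ² = (15−15)²/15 + (15−15)²/15 + (23−15)²/15 + (12−15)²/15 + (12−15)²/15 + (13−15)²/15 + (16−15)²/15 + (19−15)²/15 + (13−15)²/15 + (14−15)²/15 + (15−15)²/15 + (13−15)²/15
   = 0.0000 + 0.0000 + 4.2667 + 0.6000 + 0.6000 + 0.2667 + 0.0667 + 1.0667 + 0.2667 + 0.0667 + 0.0000 + 0.2667
Sum = 7.467
df = 11. Since 7.467 < 24.725, we do not reject H₀.

7.467; do not reject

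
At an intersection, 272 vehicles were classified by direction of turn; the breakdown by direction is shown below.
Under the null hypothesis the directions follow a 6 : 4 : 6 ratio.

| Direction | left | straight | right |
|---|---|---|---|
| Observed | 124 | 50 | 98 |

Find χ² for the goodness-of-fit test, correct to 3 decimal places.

Ratio total = 16. Expected counts: 272×6/16 = 102, 272×4/16 = 68, 272×6/16 = 102.
cat           O        E   (O−E)²/E
left        124      102     4.7451
straight     50       68     4.7647
right        98      102     0.1569
Sum = 9.667

9.667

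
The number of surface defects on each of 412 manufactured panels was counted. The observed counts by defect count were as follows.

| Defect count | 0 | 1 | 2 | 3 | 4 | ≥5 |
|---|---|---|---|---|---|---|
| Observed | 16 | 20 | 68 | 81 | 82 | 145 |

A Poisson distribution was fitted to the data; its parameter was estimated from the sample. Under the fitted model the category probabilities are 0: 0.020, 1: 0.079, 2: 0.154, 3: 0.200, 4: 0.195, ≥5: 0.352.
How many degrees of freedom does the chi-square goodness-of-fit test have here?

There are k = 6 categories and 1 parameter estimated from the data, so df = 6 − 1 − 1 = 4.

4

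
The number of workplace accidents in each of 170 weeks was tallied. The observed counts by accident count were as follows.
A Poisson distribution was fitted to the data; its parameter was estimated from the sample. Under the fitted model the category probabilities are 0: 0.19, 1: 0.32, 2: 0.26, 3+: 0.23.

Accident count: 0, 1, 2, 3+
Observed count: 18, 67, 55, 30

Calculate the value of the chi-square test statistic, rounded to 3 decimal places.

14.006

Expected counts E_i = n·p_i: 170×0.19 = 32.3, 170×0.32 = 54.4, 170×0.26 = 44.2, 170×0.23 = 39.1.
cat         O        E   (O−E)²/E
0          18     32.3     6.3310
1          67     54.4     2.9184
2          55     44.2     2.6389
3+         30     39.1     2.1179
Sum = 14.006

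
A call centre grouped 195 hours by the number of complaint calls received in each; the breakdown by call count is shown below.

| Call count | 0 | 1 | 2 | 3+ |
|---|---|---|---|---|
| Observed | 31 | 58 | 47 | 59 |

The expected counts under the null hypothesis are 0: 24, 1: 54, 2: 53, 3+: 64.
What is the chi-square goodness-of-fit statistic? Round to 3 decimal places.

χ² = (31−24)²/24 + (58−54)²/54 + (47−53)²/53 + (59−64)²/64
   = 2.0417 + 0.2963 + 0.6792 + 0.3906
Sum = 3.408

3.408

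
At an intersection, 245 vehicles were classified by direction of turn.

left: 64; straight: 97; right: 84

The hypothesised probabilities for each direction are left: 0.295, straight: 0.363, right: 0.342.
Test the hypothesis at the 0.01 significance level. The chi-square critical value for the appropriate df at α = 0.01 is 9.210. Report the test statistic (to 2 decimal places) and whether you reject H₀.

1.68; do not reject

Expected counts E_i = n·p_i: 245×0.295 = 72.275, 245×0.363 = 88.935, 245×0.342 = 83.79.
cat           O        E   (O−E)²/E
left         64   72.275      0.947
straight     97   88.935      0.731
right        84    83.79      0.001
Sum = 1.68
df = 2. Since 1.68 < 9.210, we do not reject H₀.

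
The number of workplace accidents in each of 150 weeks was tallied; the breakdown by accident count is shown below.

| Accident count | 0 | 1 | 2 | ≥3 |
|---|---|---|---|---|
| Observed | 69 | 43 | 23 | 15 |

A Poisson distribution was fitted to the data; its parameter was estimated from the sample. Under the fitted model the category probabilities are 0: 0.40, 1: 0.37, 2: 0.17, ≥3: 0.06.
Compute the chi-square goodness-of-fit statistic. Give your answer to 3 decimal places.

Expected counts E_i = n·p_i: 150×0.40 = 60, 150×0.37 = 55.5, 150×0.17 = 25.5, 150×0.06 = 9.
χ² = (69−60)²/60 + (43−55.5)²/55.5 + (23−25.5)²/25.5 + (15−9)²/9
   = 1.3500 + 2.8153 + 0.2451 + 4.0000
Sum = 8.410

8.410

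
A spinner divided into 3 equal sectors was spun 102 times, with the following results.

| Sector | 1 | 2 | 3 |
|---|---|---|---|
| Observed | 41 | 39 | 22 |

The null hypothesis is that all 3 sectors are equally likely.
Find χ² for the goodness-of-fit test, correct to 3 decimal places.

Expected count for each of the 3 categories: 102/3 = 34.
1: (41 − 34)²/34 = 49/34 = 1.4412
2: (39 − 34)²/34 = 25/34 = 0.7353
3: (22 − 34)²/34 = 144/34 = 4.2353
Sum = 6.412

6.412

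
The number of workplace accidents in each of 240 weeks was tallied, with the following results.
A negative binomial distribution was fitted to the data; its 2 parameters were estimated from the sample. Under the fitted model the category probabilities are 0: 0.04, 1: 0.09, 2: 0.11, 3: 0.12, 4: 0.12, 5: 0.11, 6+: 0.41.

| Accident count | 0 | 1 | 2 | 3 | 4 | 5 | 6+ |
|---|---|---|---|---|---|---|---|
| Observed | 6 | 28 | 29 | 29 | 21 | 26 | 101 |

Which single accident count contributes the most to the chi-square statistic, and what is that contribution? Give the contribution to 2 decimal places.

4, 2.11

Expected counts E_i = n·p_i: 240×0.04 = 9.6, 240×0.09 = 21.6, 240×0.11 = 26.4, 240×0.12 = 28.8, 240×0.12 = 28.8, 240×0.11 = 26.4, 240×0.41 = 98.4.
χ² = (6−9.6)²/9.6 + (28−21.6)²/21.6 + (29−26.4)²/26.4 + (29−28.8)²/28.8 + (21−28.8)²/28.8 + (26−26.4)²/26.4 + (101−98.4)²/98.4
   = 1.350 + 1.896 + 0.256 + 0.001 + 2.113 + 0.006 + 0.069
The largest term is for 4: 2.11.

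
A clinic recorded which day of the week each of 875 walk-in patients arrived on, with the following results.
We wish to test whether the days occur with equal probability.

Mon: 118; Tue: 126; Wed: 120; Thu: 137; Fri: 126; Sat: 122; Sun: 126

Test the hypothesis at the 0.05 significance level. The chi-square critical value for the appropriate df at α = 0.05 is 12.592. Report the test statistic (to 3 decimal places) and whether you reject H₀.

Expected count for each of the 7 categories: 875/7 = 125.
Mon: (118 − 125)²/125 = 49/125 = 0.3920
Tue: (126 − 125)²/125 = 1/125 = 0.0080
Wed: (120 − 125)²/125 = 25/125 = 0.2000
Thu: (137 − 125)²/125 = 144/125 = 1.1520
Fri: (126 − 125)²/125 = 1/125 = 0.0080
Sat: (122 − 125)²/125 = 9/125 = 0.0720
Sun: (126 − 125)²/125 = 1/125 = 0.0080
Sum = 1.840
df = 6. Since 1.840 < 12.592, we do not reject H₀.

1.840; do not reject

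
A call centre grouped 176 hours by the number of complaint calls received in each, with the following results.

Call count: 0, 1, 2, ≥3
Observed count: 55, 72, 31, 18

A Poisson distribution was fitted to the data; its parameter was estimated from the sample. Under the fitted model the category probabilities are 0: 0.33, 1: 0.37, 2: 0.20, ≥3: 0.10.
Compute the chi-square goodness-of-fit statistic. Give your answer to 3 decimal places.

Expected counts E_i = n·p_i: 176×0.33 = 58.08, 176×0.37 = 65.12, 176×0.20 = 35.2, 176×0.10 = 17.6.
χ² = (55−58.08)²/58.08 + (72−65.12)²/65.12 + (31−35.2)²/35.2 + (18−17.6)²/17.6
   = 0.1633 + 0.7269 + 0.5011 + 0.0091
Sum = 1.400

1.400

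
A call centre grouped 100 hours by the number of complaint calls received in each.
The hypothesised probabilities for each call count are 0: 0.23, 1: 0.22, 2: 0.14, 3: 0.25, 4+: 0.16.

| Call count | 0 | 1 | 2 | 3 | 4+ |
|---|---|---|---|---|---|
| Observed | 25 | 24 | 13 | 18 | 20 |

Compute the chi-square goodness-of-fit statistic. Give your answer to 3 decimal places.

Expected counts E_i = n·p_i: 100×0.23 = 23, 100×0.22 = 22, 100×0.14 = 14, 100×0.25 = 25, 100×0.16 = 16.
0: (25 − 23)²/23 = 4/23 = 0.1739
1: (24 − 22)²/22 = 4/22 = 0.1818
2: (13 − 14)²/14 = 1/14 = 0.0714
3: (18 − 25)²/25 = 49/25 = 1.9600
4+: (20 − 16)²/16 = 16/16 = 1.0000
Sum = 3.387

3.387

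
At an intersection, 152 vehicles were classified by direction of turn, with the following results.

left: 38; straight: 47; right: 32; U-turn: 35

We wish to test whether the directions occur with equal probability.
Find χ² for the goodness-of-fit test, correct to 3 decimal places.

3.316

Under H₀ each category has probability 1/4, so each expected count is 152/4 = 38.
χ² = (38−38)²/38 + (47−38)²/38 + (32−38)²/38 + (35−38)²/38
   = 0.0000 + 2.1316 + 0.9474 + 0.2368
Sum = 3.316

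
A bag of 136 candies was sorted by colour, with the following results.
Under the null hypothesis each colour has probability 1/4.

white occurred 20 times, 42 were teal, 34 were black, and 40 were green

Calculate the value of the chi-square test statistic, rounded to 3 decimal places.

Under H₀ each category has probability 1/4, so each expected count is 136/4 = 34.
χ² = (20−34)²/34 + (42−34)²/34 + (34−34)²/34 + (40−34)²/34
   = 5.7647 + 1.8824 + 0.0000 + 1.0588
Sum = 8.706

8.706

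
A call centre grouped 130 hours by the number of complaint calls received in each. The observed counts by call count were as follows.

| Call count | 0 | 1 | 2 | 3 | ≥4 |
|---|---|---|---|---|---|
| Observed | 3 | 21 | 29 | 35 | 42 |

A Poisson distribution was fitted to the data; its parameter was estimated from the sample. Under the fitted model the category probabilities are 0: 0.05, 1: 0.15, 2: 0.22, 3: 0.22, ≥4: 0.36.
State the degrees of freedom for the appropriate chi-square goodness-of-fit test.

There are k = 5 categories and 1 parameter estimated from the data, so df = 5 − 1 − 1 = 3.

3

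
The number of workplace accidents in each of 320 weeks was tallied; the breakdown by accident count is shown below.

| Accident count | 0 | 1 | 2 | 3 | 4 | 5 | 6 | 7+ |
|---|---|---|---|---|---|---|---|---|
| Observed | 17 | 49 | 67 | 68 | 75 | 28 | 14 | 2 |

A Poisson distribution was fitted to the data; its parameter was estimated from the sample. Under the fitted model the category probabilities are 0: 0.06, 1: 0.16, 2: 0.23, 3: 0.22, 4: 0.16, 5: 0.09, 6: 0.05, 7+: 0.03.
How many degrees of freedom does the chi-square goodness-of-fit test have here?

There are k = 8 categories and 1 parameter estimated from the data, so df = 8 − 1 − 1 = 6.

6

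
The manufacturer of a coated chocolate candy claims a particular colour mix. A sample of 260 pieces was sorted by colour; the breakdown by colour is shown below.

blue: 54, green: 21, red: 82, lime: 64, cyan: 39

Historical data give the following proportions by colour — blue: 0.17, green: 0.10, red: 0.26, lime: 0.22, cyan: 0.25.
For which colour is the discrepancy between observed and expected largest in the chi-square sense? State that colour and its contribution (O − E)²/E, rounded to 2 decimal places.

cyan, 10.40

Expected counts E_i = n·p_i: 260×0.17 = 44.2, 260×0.10 = 26, 260×0.26 = 67.6, 260×0.22 = 57.2, 260×0.25 = 65.
cat         O        E   (O−E)²/E
blue       54     44.2      2.173
green      21       26      0.962
red        82     67.6      3.067
lime       64     57.2      0.808
cyan       39       65     10.400
The largest term is for cyan: 10.40.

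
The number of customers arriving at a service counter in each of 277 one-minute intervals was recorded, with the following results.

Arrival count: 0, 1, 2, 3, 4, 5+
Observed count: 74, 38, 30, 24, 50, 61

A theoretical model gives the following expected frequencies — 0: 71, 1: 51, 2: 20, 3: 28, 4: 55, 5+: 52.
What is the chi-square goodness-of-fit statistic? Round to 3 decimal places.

11.024

cat         O        E   (O−E)²/E
0          74       71     0.1268
1          38       51     3.3137
2          30       20     5.0000
3          24       28     0.5714
4          50       55     0.4545
5+         61       52     1.5577
Sum = 11.024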